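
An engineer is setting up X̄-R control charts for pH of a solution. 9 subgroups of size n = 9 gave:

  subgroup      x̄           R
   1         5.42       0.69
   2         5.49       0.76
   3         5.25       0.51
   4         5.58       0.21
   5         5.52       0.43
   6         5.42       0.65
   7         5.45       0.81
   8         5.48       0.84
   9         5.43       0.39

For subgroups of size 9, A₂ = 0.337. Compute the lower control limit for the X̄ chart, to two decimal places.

5.25

X̄̄ = (5.42 + 5.49 + 5.25 + 5.58 + 5.52 + 5.42 + 5.45 + 5.48 + 5.43) / 9 = 49.0400 / 9 = 5.4489
R̄ = (0.69 + 0.76 + 0.51 + 0.21 + 0.43 + 0.65 + 0.81 + 0.84 + 0.39) / 9 = 5.2900 / 9 = 0.5878
LCL = X̄̄ − A₂·R̄ = 5.4489 − 0.337 × 0.5878 = 5.2508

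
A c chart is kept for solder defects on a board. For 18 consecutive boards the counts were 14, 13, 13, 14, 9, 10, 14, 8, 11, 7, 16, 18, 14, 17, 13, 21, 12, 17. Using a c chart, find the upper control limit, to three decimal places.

c̄ = (14 + 13 + 13 + 14 + 9 + 10 + 14 + 8 + 11 + 7 + 16 + 18 + 14 + 17 + 13 + 21 + 12 + 17) / 18 = 241 / 18 = 13.3889
UCL = c̄ + 3√c̄ = 13.3889 + 3 × √13.3889 = 13.3889 + 3 × 3.6591 = 24.3661

24.366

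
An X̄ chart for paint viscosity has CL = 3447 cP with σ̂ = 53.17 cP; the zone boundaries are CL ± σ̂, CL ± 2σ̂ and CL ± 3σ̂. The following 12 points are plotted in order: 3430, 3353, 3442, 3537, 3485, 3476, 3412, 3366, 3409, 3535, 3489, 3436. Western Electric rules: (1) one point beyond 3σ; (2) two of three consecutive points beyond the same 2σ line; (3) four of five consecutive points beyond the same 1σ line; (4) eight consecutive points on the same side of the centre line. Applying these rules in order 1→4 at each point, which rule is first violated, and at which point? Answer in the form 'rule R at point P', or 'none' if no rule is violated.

none

Zone of each point (C = within 1σ̂, B = 1σ̂–2σ̂, A = 2σ̂–3σ̂, * = beyond 3σ̂; sign = side of CL): 1:-C, 2:-B, 3:-C, 4:+B, 5:+C, 6:+C, 7:-C, 8:-B, 9:-C, 10:+B, 11:+C, 12:-C
No rule fires across all 12 points.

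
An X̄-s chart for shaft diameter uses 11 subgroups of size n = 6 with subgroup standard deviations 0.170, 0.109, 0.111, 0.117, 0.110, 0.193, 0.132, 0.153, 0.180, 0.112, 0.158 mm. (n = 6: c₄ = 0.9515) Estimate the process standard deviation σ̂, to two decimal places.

s̄ = (0.170 + 0.109 + 0.111 + 0.117 + 0.110 + 0.193 + 0.132 + 0.153 + 0.180 + 0.112 + 0.158) / 11 = 0.1405
σ̂ = s̄ / c₄ = 0.1405 / 0.9515 = 0.1476

0.15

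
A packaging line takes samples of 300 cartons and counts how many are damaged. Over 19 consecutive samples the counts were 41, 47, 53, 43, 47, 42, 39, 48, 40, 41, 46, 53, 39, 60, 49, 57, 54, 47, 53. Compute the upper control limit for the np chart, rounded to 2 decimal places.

p̄ = Σdᵢ / (k·n) = 899 / (19 × 300) = 0.15772
UCL = np̄ + 3·√(np̄(1−p̄)) = 47.3158 + 3 × √(47.3158×0.84228) = 47.3158 + 3 × 6.3129 = 66.2546

66.25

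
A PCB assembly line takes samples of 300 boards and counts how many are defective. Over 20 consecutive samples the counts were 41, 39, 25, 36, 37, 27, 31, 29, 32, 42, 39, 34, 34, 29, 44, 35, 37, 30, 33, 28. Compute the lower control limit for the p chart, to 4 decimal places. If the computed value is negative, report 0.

p̄ = Σdᵢ / (k·n) = 682 / (20 × 300) = 0.11367
LCL = p̄ − 3·√(p̄(1−p̄)/n) = 0.11367 − 3 × 0.01833 = 0.05869

0.0587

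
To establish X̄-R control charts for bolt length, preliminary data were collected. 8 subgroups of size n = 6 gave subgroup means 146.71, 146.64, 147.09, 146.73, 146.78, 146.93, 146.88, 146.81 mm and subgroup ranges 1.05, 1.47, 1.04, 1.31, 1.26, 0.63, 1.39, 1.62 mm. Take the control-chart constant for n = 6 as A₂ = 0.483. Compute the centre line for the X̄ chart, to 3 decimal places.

X̄̄ = (146.71 + 146.64 + 147.09 + 146.73 + 146.78 + 146.93 + 146.88 + 146.81) / 8 = 1174.5700 / 8 = 146.8212
CL = X̄̄ = 146.8212

146.821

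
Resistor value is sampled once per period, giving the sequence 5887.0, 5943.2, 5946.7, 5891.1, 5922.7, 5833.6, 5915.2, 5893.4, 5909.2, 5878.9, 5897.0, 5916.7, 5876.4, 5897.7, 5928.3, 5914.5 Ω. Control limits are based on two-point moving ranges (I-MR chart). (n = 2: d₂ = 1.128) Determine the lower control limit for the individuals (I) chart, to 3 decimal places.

5809.377

X̄ = (5887.0 + 5943.2 + 5946.7 + 5891.1 + 5922.7 + 5833.6 + 5915.2 + 5893.4 + 5909.2 + 5878.9 + 5897.0 + 5916.7 + 5876.4 + 5897.7 + 5928.3 + 5914.5) / 16 = 5903.2250
Moving ranges: 56.2, 3.5, 55.6, 31.6, 89.1, 81.6, 21.8, 15.8, 30.3, 18.1, 19.7, 40.3, 21.3, 30.6, 13.8; M̄R̄ = 529.3000 / 15 = 35.2867
LCL = X̄ − 3·M̄R̄/d₂ = 5903.2250 − 3 × 35.2867 / 1.128 = 5809.3775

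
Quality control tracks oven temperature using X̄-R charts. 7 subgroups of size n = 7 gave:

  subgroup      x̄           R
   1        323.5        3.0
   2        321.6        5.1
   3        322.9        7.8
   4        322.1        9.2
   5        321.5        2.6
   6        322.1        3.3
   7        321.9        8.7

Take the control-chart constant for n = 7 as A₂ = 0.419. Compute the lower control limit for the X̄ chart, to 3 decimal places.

319.852

X̄̄ = (323.5 + 321.6 + 322.9 + 322.1 + 321.5 + 322.1 + 321.9) / 7 = 2255.6000 / 7 = 322.2286
R̄ = (3.0 + 5.1 + 7.8 + 9.2 + 2.6 + 3.3 + 8.7) / 7 = 39.7000 / 7 = 5.6714
LCL = X̄̄ − A₂·R̄ = 322.2286 − 0.419 × 5.6714 = 319.8522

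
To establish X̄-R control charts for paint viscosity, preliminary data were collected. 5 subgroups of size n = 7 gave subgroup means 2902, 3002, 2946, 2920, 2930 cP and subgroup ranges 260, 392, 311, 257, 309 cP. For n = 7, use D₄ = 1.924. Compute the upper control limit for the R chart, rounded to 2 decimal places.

588.36

R̄ = (260 + 392 + 311 + 257 + 309) / 5 = 1529.0000 / 5 = 305.8000
UCL_R = D₄·R̄ = 1.924 × 305.8000 = 588.3592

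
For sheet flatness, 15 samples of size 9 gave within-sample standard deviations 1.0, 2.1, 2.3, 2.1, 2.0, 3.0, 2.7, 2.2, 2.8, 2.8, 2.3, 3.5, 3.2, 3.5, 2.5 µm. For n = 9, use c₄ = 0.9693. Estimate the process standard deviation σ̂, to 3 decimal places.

2.614

s̄ = (1.0 + 2.1 + 2.3 + 2.1 + 2.0 + 3.0 + 2.7 + 2.2 + 2.8 + 2.8 + 2.3 + 3.5 + 3.2 + 3.5 + 2.5) / 15 = 2.5333
σ̂ = s̄ / c₄ = 2.5333 / 0.9693 = 2.6136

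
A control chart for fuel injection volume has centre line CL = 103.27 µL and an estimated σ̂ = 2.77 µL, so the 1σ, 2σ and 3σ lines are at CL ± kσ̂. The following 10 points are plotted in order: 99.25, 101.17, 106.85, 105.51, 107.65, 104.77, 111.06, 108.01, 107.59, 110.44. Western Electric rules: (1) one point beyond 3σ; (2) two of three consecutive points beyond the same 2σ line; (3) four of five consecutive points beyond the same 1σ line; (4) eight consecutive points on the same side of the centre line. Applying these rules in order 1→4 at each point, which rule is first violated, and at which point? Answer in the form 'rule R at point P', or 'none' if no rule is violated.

rule 3 at point 9

Zone of each point (C = within 1σ̂, B = 1σ̂–2σ̂, A = 2σ̂–3σ̂, * = beyond 3σ̂; sign = side of CL): 1:-B, 2:-C, 3:+B, 4:+C, 5:+B, 6:+C, 7:+A, 8:+B, 9:+B, 10:+A
Rule 3 (four of five consecutive points beyond the same 1σ limit) is satisfied at point 9.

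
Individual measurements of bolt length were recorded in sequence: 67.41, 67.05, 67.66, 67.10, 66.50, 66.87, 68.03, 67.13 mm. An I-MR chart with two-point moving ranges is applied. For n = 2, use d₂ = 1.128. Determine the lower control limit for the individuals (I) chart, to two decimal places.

X̄ = (67.41 + 67.05 + 67.66 + 67.10 + 66.50 + 66.87 + 68.03 + 67.13) / 8 = 67.2188
Moving ranges: 0.36, 0.61, 0.56, 0.60, 0.37, 1.16, 0.90; M̄R̄ = 4.5600 / 7 = 0.6514
LCL = X̄ − 3·M̄R̄/d₂ = 67.2188 − 3 × 0.6514 / 1.128 = 65.4862

65.49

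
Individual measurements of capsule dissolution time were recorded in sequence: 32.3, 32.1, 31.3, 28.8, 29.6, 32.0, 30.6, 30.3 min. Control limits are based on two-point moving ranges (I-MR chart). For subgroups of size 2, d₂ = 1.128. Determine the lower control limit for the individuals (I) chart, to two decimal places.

X̄ = (32.3 + 32.1 + 31.3 + 28.8 + 29.6 + 32.0 + 30.6 + 30.3) / 8 = 30.8750
Moving ranges: 0.2, 0.8, 2.5, 0.8, 2.4, 1.4, 0.3; M̄R̄ = 8.4000 / 7 = 1.2000
LCL = X̄ − 3·M̄R̄/d₂ = 30.8750 − 3 × 1.2000 / 1.128 = 27.6835

27.68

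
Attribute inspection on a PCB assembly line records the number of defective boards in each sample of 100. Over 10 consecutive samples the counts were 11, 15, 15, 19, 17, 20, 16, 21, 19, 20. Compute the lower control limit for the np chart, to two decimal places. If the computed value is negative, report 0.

5.95

p̄ = Σdᵢ / (k·n) = 173 / (10 × 100) = 0.17300
LCL = np̄ − 3·√(np̄(1−p̄)) = 17.3000 − 3 × 3.7825 = 5.9526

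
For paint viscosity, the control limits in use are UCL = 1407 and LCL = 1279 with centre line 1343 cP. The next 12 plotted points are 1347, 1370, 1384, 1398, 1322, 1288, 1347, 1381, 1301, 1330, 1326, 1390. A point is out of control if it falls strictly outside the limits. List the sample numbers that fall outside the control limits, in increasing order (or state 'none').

none

All 12 points lie within [1279, 1407].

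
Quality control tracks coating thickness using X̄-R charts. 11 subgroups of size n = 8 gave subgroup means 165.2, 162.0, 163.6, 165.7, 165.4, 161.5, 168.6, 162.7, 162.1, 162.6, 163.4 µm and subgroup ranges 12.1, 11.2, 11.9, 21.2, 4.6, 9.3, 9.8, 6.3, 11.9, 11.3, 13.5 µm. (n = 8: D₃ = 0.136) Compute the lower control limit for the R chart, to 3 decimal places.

R̄ = (12.1 + 11.2 + 11.9 + 21.2 + 4.6 + 9.3 + 9.8 + 6.3 + 11.9 + 11.3 + 13.5) / 11 = 123.1000 / 11 = 11.1909
LCL_R = D₃·R̄ = 0.136 × 11.1909 = 1.5220

1.522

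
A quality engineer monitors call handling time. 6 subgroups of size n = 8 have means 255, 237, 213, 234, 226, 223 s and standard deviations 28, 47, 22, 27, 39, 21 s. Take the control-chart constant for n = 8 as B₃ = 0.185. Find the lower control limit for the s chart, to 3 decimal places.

s̄ = (28 + 47 + 22 + 27 + 39 + 21) / 6 = 30.6667
LCL_s = B₃·s̄ = 0.185 × 30.6667 = 5.6733

5.673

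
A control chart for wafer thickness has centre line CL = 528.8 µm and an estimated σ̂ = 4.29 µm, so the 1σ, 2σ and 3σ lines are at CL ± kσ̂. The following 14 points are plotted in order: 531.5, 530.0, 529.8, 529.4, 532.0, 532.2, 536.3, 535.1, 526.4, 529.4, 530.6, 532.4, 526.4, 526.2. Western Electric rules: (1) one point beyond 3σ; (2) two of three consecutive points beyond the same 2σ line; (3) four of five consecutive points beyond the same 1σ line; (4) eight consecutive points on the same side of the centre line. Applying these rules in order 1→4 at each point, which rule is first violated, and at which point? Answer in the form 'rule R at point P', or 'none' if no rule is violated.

rule 4 at point 8

Zone of each point (C = within 1σ̂, B = 1σ̂–2σ̂, A = 2σ̂–3σ̂, * = beyond 3σ̂; sign = side of CL): 1:+C, 2:+C, 3:+C, 4:+C, 5:+C, 6:+C, 7:+B, 8:+B, 9:-C, 10:+C, 11:+C, 12:+C, 13:-C, 14:-C
Rule 4 (eight consecutive points on the same side of the centre line) is satisfied at point 8.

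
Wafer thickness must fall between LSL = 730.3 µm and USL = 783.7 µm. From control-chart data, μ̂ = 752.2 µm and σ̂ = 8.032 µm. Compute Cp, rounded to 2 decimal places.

1.11

Cp = (USL − LSL) / (6σ̂) = (783.7 − 730.3) / (6 × 8.032) = 53.4000 / 48.1920 = 1.1081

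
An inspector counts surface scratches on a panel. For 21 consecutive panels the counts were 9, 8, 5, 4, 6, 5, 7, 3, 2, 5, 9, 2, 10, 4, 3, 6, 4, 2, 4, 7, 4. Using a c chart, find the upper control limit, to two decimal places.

c̄ = (9 + 8 + 5 + 4 + 6 + 5 + 7 + 3 + 2 + 5 + 9 + 2 + 10 + 4 + 3 + 6 + 4 + 2 + 4 + 7 + 4) / 21 = 109 / 21 = 5.1905
UCL = c̄ + 3√c̄ = 5.1905 + 3 × √5.1905 = 5.1905 + 3 × 2.2783 = 12.0253

12.03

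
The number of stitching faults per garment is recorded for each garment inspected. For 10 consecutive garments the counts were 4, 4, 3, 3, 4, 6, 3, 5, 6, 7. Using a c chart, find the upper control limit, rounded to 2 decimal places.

c̄ = (4 + 4 + 3 + 3 + 4 + 6 + 3 + 5 + 6 + 7) / 10 = 45 / 10 = 4.5000
UCL = c̄ + 3√c̄ = 4.5000 + 3 × √4.5000 = 4.5000 + 3 × 2.1213 = 10.8640

10.86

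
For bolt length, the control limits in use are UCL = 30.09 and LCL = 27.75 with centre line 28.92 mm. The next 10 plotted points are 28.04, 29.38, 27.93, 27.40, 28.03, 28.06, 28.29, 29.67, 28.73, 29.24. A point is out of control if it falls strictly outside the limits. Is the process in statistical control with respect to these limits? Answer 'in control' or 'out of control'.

Compare each point to [27.75, 30.09]: sample 4 = 27.40 < LCL.

out of control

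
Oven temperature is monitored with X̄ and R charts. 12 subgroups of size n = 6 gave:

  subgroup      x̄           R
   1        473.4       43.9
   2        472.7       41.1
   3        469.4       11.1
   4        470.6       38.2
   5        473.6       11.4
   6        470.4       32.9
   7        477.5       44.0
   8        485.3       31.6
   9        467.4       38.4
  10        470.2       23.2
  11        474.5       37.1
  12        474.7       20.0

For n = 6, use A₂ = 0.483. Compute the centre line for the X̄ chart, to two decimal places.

473.31

X̄̄ = (473.4 + 472.7 + 469.4 + 470.6 + 473.6 + 470.4 + 477.5 + 485.3 + 467.4 + 470.2 + 474.5 + 474.7) / 12 = 5679.7000 / 12 = 473.3083
CL = X̄̄ = 473.3083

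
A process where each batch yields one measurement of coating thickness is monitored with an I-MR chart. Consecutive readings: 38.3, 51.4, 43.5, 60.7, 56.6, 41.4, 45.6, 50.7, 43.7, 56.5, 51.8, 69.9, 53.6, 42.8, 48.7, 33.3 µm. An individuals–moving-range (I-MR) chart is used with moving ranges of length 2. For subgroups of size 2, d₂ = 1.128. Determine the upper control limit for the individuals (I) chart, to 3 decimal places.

X̄ = (38.3 + 51.4 + 43.5 + 60.7 + 56.6 + 41.4 + 45.6 + 50.7 + 43.7 + 56.5 + 51.8 + 69.9 + 53.6 + 42.8 + 48.7 + 33.3) / 16 = 49.2812
Moving ranges: 13.1, 7.9, 17.2, 4.1, 15.2, 4.2, 5.1, 7.0, 12.8, 4.7, 18.1, 16.3, 10.8, 5.9, 15.4; M̄R̄ = 157.8000 / 15 = 10.5200
UCL = X̄ + 3·M̄R̄/d₂ = 49.2812 + 3 × 10.5200 / 1.128 = 77.2600

77.260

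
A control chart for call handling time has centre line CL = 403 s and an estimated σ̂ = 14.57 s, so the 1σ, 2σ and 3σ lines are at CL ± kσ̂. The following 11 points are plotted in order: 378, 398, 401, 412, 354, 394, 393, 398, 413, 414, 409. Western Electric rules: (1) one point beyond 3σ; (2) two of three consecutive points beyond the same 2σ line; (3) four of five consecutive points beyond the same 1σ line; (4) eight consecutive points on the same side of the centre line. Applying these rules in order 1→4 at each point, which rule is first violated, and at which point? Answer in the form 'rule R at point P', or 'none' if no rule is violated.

Zone of each point (C = within 1σ̂, B = 1σ̂–2σ̂, A = 2σ̂–3σ̂, * = beyond 3σ̂; sign = side of CL): 1:-B, 2:-C, 3:-C, 4:+C, 5:-*, 6:-C, 7:-C, 8:-C, 9:+C, 10:+C, 11:+C
Rule 1 (one point beyond the 3σ limits) is satisfied at point 5.

rule 1 at point 5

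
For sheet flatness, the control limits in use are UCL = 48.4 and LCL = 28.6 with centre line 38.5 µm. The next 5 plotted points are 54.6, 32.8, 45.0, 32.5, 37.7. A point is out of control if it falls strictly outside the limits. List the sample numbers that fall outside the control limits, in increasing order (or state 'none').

1

Compare each point to [28.6, 48.4]: sample 1 = 54.6 > UCL.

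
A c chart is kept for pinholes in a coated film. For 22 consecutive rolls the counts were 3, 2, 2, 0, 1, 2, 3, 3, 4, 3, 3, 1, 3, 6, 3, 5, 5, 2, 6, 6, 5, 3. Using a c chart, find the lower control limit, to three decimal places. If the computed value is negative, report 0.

0.000

c̄ = (3 + 2 + 2 + 0 + 1 + 2 + 3 + 3 + 4 + 3 + 3 + 1 + 3 + 6 + 3 + 5 + 5 + 2 + 6 + 6 + 5 + 3) / 22 = 71 / 22 = 3.2273
LCL = c̄ − 3√c̄ = 3.2273 − 3 × 1.7965 = -2.1621 → 0 (cannot be negative)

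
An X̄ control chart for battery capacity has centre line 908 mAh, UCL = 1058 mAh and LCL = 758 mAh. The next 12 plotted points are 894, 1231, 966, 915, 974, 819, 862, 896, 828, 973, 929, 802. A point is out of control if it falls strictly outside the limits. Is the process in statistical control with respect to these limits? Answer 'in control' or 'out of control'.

Compare each point to [758, 1058]: sample 2 = 1231 > UCL.

out of control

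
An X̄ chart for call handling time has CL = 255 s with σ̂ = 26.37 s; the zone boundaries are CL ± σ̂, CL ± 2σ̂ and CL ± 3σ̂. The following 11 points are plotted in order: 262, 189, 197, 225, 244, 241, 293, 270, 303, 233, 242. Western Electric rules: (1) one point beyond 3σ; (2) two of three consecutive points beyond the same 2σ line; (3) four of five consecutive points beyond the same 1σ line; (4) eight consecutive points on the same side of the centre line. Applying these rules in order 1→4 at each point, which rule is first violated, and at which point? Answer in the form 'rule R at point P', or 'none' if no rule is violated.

Zone of each point (C = within 1σ̂, B = 1σ̂–2σ̂, A = 2σ̂–3σ̂, * = beyond 3σ̂; sign = side of CL): 1:+C, 2:-A, 3:-A, 4:-B, 5:-C, 6:-C, 7:+B, 8:+C, 9:+B, 10:-C, 11:-C
Rule 2 (two of three consecutive points beyond the same 2σ limit) is satisfied at point 3.

rule 2 at point 3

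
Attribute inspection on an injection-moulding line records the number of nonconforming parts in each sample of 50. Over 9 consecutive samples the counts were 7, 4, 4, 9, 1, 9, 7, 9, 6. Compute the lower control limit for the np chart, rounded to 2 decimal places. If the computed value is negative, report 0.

0.00

p̄ = Σdᵢ / (k·n) = 56 / (9 × 50) = 0.12444
LCL = np̄ − 3·√(np̄(1−p̄)) = 6.2222 − 3 × 2.3341 = -0.7800 → 0 (negative, so LCL = 0)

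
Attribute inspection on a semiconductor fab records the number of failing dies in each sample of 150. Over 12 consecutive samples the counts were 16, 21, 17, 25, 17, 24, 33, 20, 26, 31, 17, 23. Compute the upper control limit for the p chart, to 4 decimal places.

p̄ = Σdᵢ / (k·n) = 270 / (12 × 150) = 0.15000
UCL = p̄ + 3·√(p̄(1−p̄)/n) = 0.15000 + 3 × √(0.15000×0.85000/150) = 0.15000 + 3 × 0.02915 = 0.23746

0.2375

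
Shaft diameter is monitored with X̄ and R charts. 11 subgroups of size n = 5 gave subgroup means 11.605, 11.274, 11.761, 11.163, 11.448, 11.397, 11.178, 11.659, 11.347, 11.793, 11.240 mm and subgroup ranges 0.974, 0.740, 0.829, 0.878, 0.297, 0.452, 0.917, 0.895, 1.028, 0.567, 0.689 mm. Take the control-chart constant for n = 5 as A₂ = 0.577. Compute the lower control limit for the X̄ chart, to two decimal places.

11.01

X̄̄ = (11.605 + 11.274 + 11.761 + 11.163 + 11.448 + 11.397 + 11.178 + 11.659 + 11.347 + 11.793 + 11.240) / 11 = 125.8650 / 11 = 11.4423
R̄ = (0.974 + 0.740 + 0.829 + 0.878 + 0.297 + 0.452 + 0.917 + 0.895 + 1.028 + 0.567 + 0.689) / 11 = 8.2660 / 11 = 0.7515
LCL = X̄̄ − A₂·R̄ = 11.4423 − 0.577 × 0.7515 = 11.0087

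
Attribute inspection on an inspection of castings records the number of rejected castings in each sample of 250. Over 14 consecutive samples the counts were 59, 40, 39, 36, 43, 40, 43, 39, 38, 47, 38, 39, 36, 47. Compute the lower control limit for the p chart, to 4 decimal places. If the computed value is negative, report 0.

p̄ = Σdᵢ / (k·n) = 584 / (14 × 250) = 0.16686
LCL = p̄ − 3·√(p̄(1−p̄)/n) = 0.16686 − 3 × 0.02358 = 0.09611

0.0961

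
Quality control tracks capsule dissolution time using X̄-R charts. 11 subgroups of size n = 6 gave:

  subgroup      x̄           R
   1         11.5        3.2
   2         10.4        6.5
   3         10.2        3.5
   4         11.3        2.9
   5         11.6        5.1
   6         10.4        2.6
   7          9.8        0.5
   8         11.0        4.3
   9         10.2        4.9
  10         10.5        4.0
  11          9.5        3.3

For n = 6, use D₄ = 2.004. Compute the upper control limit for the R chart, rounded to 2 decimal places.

7.43

R̄ = (3.2 + 6.5 + 3.5 + 2.9 + 5.1 + 2.6 + 0.5 + 4.3 + 4.9 + 4.0 + 3.3) / 11 = 40.8000 / 11 = 3.7091
UCL_R = D₄·R̄ = 2.004 × 3.7091 = 7.4330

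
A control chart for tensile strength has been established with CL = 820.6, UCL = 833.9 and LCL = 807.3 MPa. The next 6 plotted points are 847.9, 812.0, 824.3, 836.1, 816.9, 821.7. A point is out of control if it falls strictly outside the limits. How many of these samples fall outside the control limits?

2

Compare each point to [807.3, 833.9]: sample 1 = 847.9 > UCL; sample 4 = 836.1 > UCL.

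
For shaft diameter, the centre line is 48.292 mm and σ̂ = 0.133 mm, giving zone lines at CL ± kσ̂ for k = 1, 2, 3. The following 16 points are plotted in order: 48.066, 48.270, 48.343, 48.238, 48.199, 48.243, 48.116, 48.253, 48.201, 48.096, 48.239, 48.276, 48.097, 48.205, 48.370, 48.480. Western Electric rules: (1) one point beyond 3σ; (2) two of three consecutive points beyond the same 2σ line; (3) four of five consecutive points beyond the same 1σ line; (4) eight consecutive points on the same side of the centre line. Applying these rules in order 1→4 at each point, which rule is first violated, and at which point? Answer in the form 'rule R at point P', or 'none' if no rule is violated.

Zone of each point (C = within 1σ̂, B = 1σ̂–2σ̂, A = 2σ̂–3σ̂, * = beyond 3σ̂; sign = side of CL): 1:-B, 2:-C, 3:+C, 4:-C, 5:-C, 6:-C, 7:-B, 8:-C, 9:-C, 10:-B, 11:-C, 12:-C, 13:-B, 14:-C, 15:+C, 16:+B
Rule 4 (eight consecutive points on the same side of the centre line) is satisfied at point 11.

rule 4 at point 11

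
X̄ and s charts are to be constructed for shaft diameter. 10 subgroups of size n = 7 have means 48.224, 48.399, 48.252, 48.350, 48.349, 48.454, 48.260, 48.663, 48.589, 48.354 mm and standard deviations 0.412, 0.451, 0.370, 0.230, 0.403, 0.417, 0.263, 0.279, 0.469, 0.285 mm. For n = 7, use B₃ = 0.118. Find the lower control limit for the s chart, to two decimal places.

s̄ = (0.412 + 0.451 + 0.370 + 0.230 + 0.403 + 0.417 + 0.263 + 0.279 + 0.469 + 0.285) / 10 = 0.3579
LCL_s = B₃·s̄ = 0.118 × 0.3579 = 0.0422

0.04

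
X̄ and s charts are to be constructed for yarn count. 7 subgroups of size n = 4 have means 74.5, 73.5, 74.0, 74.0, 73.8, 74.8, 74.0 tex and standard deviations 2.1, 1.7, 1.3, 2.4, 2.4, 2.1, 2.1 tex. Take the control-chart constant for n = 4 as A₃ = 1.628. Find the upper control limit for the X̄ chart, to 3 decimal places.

X̄̄ = (74.5 + 73.5 + 74.0 + 74.0 + 73.8 + 74.8 + 74.0) / 7 = 74.0857
s̄ = (2.1 + 1.7 + 1.3 + 2.4 + 2.4 + 2.1 + 2.1) / 7 = 2.0143
UCL = X̄̄ + A₃·s̄ = 74.0857 + 1.628 × 2.0143 = 77.3650

77.365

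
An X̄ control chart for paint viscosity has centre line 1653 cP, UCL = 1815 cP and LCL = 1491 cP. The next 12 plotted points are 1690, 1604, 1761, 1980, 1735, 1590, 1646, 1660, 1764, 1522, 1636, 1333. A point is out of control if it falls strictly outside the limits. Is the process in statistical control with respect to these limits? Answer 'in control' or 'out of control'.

Compare each point to [1491, 1815]: sample 4 = 1980 > UCL; sample 12 = 1333 < LCL.

out of control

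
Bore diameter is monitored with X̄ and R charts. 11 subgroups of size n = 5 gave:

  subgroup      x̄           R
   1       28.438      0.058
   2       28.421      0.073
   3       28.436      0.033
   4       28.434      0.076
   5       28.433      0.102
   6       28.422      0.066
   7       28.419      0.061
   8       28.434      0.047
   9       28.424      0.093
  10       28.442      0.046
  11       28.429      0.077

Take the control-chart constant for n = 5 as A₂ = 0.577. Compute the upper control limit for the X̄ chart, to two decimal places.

X̄̄ = (28.438 + 28.421 + 28.436 + 28.434 + 28.433 + 28.422 + 28.419 + 28.434 + 28.424 + 28.442 + 28.429) / 11 = 312.7320 / 11 = 28.4302
R̄ = (0.058 + 0.073 + 0.033 + 0.076 + 0.102 + 0.066 + 0.061 + 0.047 + 0.093 + 0.046 + 0.077) / 11 = 0.7320 / 11 = 0.0665
UCL = X̄̄ + A₂·R̄ = 28.4302 + 0.577 × 0.0665 = 28.4686

28.47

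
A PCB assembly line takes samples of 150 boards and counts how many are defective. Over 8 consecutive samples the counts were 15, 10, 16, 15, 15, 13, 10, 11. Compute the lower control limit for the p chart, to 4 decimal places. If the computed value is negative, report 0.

0.0183

p̄ = Σdᵢ / (k·n) = 105 / (8 × 150) = 0.08750
LCL = p̄ − 3·√(p̄(1−p̄)/n) = 0.08750 − 3 × 0.02307 = 0.01829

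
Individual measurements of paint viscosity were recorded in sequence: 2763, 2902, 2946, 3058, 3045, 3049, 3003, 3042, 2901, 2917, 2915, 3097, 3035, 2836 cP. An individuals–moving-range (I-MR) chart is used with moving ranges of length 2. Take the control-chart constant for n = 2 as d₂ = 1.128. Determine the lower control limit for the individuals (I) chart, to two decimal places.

X̄ = (2763 + 2902 + 2946 + 3058 + 3045 + 3049 + 3003 + 3042 + 2901 + 2917 + 2915 + 3097 + 3035 + 2836) / 14 = 2964.9286
Moving ranges: 139, 44, 112, 13, 4, 46, 39, 141, 16, 2, 182, 62, 199; M̄R̄ = 999.0000 / 13 = 76.8462
LCL = X̄ − 3·M̄R̄/d₂ = 2964.9286 − 3 × 76.8462 / 1.128 = 2760.5505

2760.55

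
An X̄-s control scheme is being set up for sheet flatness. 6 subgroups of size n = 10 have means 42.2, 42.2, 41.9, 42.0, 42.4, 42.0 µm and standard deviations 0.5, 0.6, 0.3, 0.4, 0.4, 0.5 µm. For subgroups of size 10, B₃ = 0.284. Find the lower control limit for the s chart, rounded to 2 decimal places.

0.13

s̄ = (0.5 + 0.6 + 0.3 + 0.4 + 0.4 + 0.5) / 6 = 0.4500
LCL_s = B₃·s̄ = 0.284 × 0.4500 = 0.1278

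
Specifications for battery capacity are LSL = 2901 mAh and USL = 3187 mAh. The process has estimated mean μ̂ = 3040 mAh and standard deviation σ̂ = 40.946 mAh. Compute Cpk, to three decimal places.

Cpu = (USL − μ̂) / (3σ̂) = (3187 − 3040) / (3 × 40.946) = 1.1967; Cpl = (μ̂ − LSL) / (3σ̂) = (3040 − 2901) / (3 × 40.946) = 1.1316; Cpk = min(Cpu, Cpl) = 1.1316

1.132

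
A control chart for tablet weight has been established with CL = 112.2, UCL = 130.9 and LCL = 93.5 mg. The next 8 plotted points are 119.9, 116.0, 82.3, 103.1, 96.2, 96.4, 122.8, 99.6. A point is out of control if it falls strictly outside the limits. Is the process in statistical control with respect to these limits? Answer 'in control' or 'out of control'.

Compare each point to [93.5, 130.9]: sample 3 = 82.3 < LCL.

out of control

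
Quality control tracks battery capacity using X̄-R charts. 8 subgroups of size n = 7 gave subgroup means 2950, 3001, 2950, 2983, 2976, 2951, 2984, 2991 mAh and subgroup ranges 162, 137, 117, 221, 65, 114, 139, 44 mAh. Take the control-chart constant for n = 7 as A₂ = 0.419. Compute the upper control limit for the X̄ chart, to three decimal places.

X̄̄ = (2950 + 3001 + 2950 + 2983 + 2976 + 2951 + 2984 + 2991) / 8 = 23786.0000 / 8 = 2973.2500
R̄ = (162 + 137 + 117 + 221 + 65 + 114 + 139 + 44) / 8 = 999.0000 / 8 = 124.8750
UCL = X̄̄ + A₂·R̄ = 2973.2500 + 0.419 × 124.8750 = 3025.5726

3025.573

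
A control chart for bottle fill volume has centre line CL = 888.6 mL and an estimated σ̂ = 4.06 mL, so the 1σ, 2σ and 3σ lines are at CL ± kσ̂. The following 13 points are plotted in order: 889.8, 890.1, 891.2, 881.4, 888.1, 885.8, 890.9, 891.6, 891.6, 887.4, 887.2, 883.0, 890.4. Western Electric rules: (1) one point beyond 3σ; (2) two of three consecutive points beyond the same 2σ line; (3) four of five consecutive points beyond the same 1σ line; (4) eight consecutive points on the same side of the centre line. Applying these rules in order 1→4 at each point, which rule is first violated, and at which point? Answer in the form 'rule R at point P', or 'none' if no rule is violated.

Zone of each point (C = within 1σ̂, B = 1σ̂–2σ̂, A = 2σ̂–3σ̂, * = beyond 3σ̂; sign = side of CL): 1:+C, 2:+C, 3:+C, 4:-B, 5:-C, 6:-C, 7:+C, 8:+C, 9:+C, 10:-C, 11:-C, 12:-B, 13:+C
No rule fires across all 13 points.

none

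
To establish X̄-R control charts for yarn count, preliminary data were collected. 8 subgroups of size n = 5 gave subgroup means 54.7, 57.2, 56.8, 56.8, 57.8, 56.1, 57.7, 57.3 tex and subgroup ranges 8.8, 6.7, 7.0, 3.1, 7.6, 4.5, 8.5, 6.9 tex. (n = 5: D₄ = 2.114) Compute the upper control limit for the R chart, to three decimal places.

14.032

R̄ = (8.8 + 6.7 + 7.0 + 3.1 + 7.6 + 4.5 + 8.5 + 6.9) / 8 = 53.1000 / 8 = 6.6375
UCL_R = D₄·R̄ = 2.114 × 6.6375 = 14.0317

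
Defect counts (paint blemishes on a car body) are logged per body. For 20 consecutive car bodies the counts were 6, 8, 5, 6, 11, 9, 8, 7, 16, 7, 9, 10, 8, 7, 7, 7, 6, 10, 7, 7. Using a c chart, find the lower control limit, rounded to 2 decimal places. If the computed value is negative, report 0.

0.00

c̄ = (6 + 8 + 5 + 6 + 11 + 9 + 8 + 7 + 16 + 7 + 9 + 10 + 8 + 7 + 7 + 7 + 6 + 10 + 7 + 7) / 20 = 161 / 20 = 8.0500
LCL = c̄ − 3√c̄ = 8.0500 − 3 × 2.8373 = -0.4618 → 0 (cannot be negative)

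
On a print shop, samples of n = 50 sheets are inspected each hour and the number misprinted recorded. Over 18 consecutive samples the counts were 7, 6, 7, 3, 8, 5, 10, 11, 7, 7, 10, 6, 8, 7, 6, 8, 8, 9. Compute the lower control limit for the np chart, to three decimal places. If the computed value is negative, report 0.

p̄ = Σdᵢ / (k·n) = 133 / (18 × 50) = 0.14778
LCL = np̄ − 3·√(np̄(1−p̄)) = 7.3889 − 3 × 2.5094 = -0.1392 → 0 (negative, so LCL = 0)

0.000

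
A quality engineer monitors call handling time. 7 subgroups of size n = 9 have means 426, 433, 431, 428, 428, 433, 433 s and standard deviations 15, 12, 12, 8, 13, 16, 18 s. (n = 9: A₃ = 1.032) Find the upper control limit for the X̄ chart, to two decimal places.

444.14

X̄̄ = (426 + 433 + 431 + 428 + 428 + 433 + 433) / 7 = 430.2857
s̄ = (15 + 12 + 12 + 8 + 13 + 16 + 18) / 7 = 13.4286
UCL = X̄̄ + A₃·s̄ = 430.2857 + 1.032 × 13.4286 = 444.1440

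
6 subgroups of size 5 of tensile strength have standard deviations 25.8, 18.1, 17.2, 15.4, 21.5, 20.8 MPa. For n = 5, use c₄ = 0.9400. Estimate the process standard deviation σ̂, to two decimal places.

s̄ = (25.8 + 18.1 + 17.2 + 15.4 + 21.5 + 20.8) / 6 = 19.8000
σ̂ = s̄ / c₄ = 19.8000 / 0.9400 = 21.0638

21.06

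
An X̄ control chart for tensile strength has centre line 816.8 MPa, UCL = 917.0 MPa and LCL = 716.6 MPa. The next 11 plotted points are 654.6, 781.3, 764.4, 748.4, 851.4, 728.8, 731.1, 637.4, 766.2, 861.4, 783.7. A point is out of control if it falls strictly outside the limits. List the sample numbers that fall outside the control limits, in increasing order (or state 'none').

1, 8

Compare each point to [716.6, 917.0]: sample 1 = 654.6 < LCL; sample 8 = 637.4 < LCL.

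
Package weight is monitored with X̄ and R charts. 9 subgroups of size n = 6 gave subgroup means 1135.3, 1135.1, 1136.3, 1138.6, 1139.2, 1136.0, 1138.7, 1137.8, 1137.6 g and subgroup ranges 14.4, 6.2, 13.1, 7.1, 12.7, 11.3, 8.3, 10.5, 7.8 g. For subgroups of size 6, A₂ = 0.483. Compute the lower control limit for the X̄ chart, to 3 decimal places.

1132.273

X̄̄ = (1135.3 + 1135.1 + 1136.3 + 1138.6 + 1139.2 + 1136.0 + 1138.7 + 1137.8 + 1137.6) / 9 = 10234.6000 / 9 = 1137.1778
R̄ = (14.4 + 6.2 + 13.1 + 7.1 + 12.7 + 11.3 + 8.3 + 10.5 + 7.8) / 9 = 91.4000 / 9 = 10.1556
LCL = X̄̄ − A₂·R̄ = 1137.1778 − 0.483 × 10.1556 = 1132.2726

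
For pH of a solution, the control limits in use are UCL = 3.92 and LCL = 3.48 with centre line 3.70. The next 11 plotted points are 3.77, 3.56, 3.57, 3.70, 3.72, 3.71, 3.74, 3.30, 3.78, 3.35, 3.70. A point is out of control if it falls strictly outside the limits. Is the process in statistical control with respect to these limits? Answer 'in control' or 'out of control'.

Compare each point to [3.48, 3.92]: sample 8 = 3.30 < LCL; sample 10 = 3.35 < LCL.

out of control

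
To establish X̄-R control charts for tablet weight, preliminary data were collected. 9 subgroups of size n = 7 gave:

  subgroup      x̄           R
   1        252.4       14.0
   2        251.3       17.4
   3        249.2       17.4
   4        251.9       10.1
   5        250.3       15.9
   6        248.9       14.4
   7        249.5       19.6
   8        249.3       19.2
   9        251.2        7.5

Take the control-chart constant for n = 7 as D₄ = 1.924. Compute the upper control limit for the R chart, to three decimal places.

R̄ = (14.0 + 17.4 + 17.4 + 10.1 + 15.9 + 14.4 + 19.6 + 19.2 + 7.5) / 9 = 135.5000 / 9 = 15.0556
UCL_R = D₄·R̄ = 1.924 × 15.0556 = 28.9669

28.967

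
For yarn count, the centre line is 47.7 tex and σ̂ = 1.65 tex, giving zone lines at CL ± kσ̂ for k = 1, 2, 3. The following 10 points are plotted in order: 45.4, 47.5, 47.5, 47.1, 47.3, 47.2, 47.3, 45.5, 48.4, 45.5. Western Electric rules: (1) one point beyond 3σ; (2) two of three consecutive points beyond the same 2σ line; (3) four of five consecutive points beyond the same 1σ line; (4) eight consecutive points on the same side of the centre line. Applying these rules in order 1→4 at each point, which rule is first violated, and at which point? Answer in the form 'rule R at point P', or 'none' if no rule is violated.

Zone of each point (C = within 1σ̂, B = 1σ̂–2σ̂, A = 2σ̂–3σ̂, * = beyond 3σ̂; sign = side of CL): 1:-B, 2:-C, 3:-C, 4:-C, 5:-C, 6:-C, 7:-C, 8:-B, 9:+C, 10:-B
Rule 4 (eight consecutive points on the same side of the centre line) is satisfied at point 8.

rule 4 at point 8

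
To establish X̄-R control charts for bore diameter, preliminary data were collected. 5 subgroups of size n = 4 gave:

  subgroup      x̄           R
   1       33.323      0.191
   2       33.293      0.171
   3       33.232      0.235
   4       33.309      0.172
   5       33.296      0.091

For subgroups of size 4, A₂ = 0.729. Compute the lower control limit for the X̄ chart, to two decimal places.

33.17

X̄̄ = (33.323 + 33.293 + 33.232 + 33.309 + 33.296) / 5 = 166.4530 / 5 = 33.2906
R̄ = (0.191 + 0.171 + 0.235 + 0.172 + 0.091) / 5 = 0.8600 / 5 = 0.1720
LCL = X̄̄ − A₂·R̄ = 33.2906 − 0.729 × 0.1720 = 33.1652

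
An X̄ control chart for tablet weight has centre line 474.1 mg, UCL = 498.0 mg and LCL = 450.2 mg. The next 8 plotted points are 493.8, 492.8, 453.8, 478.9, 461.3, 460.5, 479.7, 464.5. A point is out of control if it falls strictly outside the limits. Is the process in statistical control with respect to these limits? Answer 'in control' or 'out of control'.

All 8 points lie within [450.2, 498.0].

in control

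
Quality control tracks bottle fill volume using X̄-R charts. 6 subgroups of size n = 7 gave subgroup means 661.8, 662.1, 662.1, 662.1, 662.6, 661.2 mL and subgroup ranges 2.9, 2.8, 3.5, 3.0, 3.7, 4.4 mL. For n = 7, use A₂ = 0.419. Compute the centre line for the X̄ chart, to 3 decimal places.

X̄̄ = (661.8 + 662.1 + 662.1 + 662.1 + 662.6 + 661.2) / 6 = 3971.9000 / 6 = 661.9833
CL = X̄̄ = 661.9833

661.983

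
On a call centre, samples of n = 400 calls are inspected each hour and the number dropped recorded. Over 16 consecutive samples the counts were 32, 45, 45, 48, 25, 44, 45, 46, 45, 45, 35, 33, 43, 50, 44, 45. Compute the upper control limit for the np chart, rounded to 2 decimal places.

60.24

p̄ = Σdᵢ / (k·n) = 670 / (16 × 400) = 0.10469
UCL = np̄ + 3·√(np̄(1−p̄)) = 41.8750 + 3 × √(41.8750×0.89531) = 41.8750 + 3 × 6.1230 = 60.2440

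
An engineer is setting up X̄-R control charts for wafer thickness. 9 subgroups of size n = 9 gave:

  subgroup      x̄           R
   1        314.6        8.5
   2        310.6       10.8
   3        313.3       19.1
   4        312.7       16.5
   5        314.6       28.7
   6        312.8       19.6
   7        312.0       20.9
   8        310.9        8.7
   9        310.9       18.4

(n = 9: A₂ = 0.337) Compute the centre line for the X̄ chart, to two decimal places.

X̄̄ = (314.6 + 310.6 + 313.3 + 312.7 + 314.6 + 312.8 + 312.0 + 310.9 + 310.9) / 9 = 2812.4000 / 9 = 312.4889
CL = X̄̄ = 312.4889

312.49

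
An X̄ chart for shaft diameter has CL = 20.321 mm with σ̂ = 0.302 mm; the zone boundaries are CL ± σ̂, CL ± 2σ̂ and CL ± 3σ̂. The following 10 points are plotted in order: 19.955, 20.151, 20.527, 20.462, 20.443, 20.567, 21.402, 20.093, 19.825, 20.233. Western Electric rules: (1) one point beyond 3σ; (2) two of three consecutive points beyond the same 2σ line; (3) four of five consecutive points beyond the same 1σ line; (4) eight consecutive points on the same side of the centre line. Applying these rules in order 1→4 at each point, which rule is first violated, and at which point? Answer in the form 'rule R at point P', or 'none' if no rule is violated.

Zone of each point (C = within 1σ̂, B = 1σ̂–2σ̂, A = 2σ̂–3σ̂, * = beyond 3σ̂; sign = side of CL): 1:-B, 2:-C, 3:+C, 4:+C, 5:+C, 6:+C, 7:+*, 8:-C, 9:-B, 10:-C
Rule 1 (one point beyond the 3σ limits) is satisfied at point 7.

rule 1 at point 7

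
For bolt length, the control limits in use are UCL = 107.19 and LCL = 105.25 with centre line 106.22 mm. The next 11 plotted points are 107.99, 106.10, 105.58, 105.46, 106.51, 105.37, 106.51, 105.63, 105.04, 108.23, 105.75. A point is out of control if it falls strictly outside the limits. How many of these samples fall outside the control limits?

3

Compare each point to [105.25, 107.19]: sample 1 = 107.99 > UCL; sample 9 = 105.04 < LCL; sample 10 = 108.23 > UCL.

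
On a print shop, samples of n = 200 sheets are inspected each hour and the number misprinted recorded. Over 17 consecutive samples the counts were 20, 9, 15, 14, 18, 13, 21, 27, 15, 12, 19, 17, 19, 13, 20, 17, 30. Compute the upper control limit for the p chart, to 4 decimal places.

p̄ = Σdᵢ / (k·n) = 299 / (17 × 200) = 0.08794
UCL = p̄ + 3·√(p̄(1−p̄)/n) = 0.08794 + 3 × √(0.08794×0.91206/200) = 0.08794 + 3 × 0.02003 = 0.14802

0.1480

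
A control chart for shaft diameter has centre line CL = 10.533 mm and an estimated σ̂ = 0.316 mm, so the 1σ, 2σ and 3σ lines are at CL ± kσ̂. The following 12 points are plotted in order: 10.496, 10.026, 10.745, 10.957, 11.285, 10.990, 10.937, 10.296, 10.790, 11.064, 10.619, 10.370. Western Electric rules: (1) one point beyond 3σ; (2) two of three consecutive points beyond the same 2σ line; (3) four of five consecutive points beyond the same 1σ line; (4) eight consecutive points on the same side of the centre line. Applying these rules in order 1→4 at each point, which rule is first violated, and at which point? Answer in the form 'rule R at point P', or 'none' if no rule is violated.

Zone of each point (C = within 1σ̂, B = 1σ̂–2σ̂, A = 2σ̂–3σ̂, * = beyond 3σ̂; sign = side of CL): 1:-C, 2:-B, 3:+C, 4:+B, 5:+A, 6:+B, 7:+B, 8:-C, 9:+C, 10:+B, 11:+C, 12:-C
Rule 3 (four of five consecutive points beyond the same 1σ limit) is satisfied at point 7.

rule 3 at point 7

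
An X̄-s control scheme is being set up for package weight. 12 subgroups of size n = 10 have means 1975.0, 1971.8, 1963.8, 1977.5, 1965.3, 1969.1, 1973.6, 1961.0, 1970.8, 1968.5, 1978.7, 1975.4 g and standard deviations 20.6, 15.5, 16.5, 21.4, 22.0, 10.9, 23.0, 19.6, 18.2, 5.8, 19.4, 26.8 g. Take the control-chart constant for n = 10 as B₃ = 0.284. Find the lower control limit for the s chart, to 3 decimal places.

5.200

s̄ = (20.6 + 15.5 + 16.5 + 21.4 + 22.0 + 10.9 + 23.0 + 19.6 + 18.2 + 5.8 + 19.4 + 26.8) / 12 = 18.3083
LCL_s = B₃·s̄ = 0.284 × 18.3083 = 5.1996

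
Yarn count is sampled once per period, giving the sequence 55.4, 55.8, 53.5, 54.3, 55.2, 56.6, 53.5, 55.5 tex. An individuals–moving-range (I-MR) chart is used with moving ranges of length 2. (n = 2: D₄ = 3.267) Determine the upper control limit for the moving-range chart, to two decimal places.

5.09

Moving ranges: 0.4, 2.3, 0.8, 0.9, 1.4, 3.1, 2.0; M̄R̄ = 10.9000 / 7 = 1.5571
UCL_MR = D₄·M̄R̄ = 3.267 × 1.5571 = 5.0872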